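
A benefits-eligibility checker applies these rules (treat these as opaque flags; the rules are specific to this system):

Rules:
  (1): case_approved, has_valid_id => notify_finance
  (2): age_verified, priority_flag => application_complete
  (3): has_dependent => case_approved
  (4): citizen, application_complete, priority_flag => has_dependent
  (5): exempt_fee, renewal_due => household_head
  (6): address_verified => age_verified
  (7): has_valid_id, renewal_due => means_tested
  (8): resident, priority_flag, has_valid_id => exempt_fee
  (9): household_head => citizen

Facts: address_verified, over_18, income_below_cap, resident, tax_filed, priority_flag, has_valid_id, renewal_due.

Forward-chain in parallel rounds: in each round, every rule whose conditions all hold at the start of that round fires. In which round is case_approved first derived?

Round 1 fires (6), (7), (8), giving age_verified, means_tested, exempt_fee.
Round 2 fires (2), (5), giving application_complete, household_head.
Round 3 fires (9), giving citizen.
Round 4 fires (4), giving has_dependent.
Round 5 fires (3), giving case_approved.
case_approved first appears in round 5.

5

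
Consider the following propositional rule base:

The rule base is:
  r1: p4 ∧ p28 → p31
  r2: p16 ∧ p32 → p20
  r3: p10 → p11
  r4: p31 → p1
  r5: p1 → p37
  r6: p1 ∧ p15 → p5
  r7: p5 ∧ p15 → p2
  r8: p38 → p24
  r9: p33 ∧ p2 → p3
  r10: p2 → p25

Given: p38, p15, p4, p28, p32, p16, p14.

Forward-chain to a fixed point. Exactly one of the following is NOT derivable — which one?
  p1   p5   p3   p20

Round 1 — r1, r2, r8, derive p31, p20, p24.
Round 2 — r4, derive p1.
Round 3 — r5, r6, derive p37, p5.
Round 4 — r7, derive p2.
Round 5 — r10, derive p25.
Derived: p5 (round 3), p1 (round 2), p20 (round 1). p3 never appears in any round.

p3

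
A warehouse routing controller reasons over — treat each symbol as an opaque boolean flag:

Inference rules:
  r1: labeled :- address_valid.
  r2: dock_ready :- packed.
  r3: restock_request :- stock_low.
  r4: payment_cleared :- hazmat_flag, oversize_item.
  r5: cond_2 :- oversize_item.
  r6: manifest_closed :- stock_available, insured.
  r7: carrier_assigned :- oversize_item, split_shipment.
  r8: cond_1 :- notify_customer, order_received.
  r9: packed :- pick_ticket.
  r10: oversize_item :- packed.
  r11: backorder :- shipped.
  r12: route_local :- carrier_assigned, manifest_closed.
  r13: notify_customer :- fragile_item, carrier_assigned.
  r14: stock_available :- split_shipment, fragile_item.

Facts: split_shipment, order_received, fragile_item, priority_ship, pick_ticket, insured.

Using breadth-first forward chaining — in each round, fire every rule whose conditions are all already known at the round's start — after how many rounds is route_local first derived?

Round 1: r9 [packed :- pick_ticket.]; r14 [stock_available :- split_shipment, fragile_item.]. Adds packed, stock_available.
Round 2: r2 [dock_ready :- packed.]; r6 [manifest_closed :- stock_available, insured.]; r10 [oversize_item :- packed.]. Adds dock_ready, manifest_closed, oversize_item.
Round 3: r5 [cond_2 :- oversize_item.]; r7 [carrier_assigned :- oversize_item, split_shipment.]. Adds cond_2, carrier_assigned.
Round 4: r12 [route_local :- carrier_assigned, manifest_closed.]; r13 [notify_customer :- fragile_item, carrier_assigned.]. Adds route_local, notify_customer.
route_local first appears in round 4.

4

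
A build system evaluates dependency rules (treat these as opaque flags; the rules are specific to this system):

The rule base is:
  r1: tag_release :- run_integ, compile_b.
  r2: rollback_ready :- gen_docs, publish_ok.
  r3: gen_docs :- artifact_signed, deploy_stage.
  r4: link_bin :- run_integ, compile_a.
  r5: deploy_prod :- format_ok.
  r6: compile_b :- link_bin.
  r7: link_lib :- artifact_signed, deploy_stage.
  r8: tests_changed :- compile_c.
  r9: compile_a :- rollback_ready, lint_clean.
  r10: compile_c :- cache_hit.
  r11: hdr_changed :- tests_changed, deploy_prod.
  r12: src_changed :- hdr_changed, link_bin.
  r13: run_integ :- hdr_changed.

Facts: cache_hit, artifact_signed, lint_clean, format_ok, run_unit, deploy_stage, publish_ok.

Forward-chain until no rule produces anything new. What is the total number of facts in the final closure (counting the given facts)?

Round 1: r3 [gen_docs :- artifact_signed, deploy_stage.]; r5 [deploy_prod :- format_ok.]; r7 [link_lib :- artifact_signed, deploy_stage.]; r10 [compile_c :- cache_hit.]. Adds gen_docs, deploy_prod, link_lib, compile_c.
Round 2: r2 [rollback_ready :- gen_docs, publish_ok.]; r8 [tests_changed :- compile_c.]. Adds rollback_ready, tests_changed.
Round 3: r9 [compile_a :- rollback_ready, lint_clean.]; r11 [hdr_changed :- tests_changed, deploy_prod.]. Adds compile_a, hdr_changed.
Round 4: r13 [run_integ :- hdr_changed.]. Adds run_integ.
Round 5: r4 [link_bin :- run_integ, compile_a.]. Adds link_bin.
Round 6: r6 [compile_b :- link_bin.]; r12 [src_changed :- hdr_changed, link_bin.]. Adds compile_b, src_changed.
Round 7: r1 [tag_release :- run_integ, compile_b.]. Adds tag_release.
Closure: {artifact_signed, cache_hit, compile_a, compile_b, compile_c, deploy_prod, deploy_stage, format_ok, gen_docs, hdr_changed, link_bin, link_lib, lint_clean, publish_ok, rollback_ready, run_integ, run_unit, src_changed, tag_release, tests_changed} — 20 facts.

20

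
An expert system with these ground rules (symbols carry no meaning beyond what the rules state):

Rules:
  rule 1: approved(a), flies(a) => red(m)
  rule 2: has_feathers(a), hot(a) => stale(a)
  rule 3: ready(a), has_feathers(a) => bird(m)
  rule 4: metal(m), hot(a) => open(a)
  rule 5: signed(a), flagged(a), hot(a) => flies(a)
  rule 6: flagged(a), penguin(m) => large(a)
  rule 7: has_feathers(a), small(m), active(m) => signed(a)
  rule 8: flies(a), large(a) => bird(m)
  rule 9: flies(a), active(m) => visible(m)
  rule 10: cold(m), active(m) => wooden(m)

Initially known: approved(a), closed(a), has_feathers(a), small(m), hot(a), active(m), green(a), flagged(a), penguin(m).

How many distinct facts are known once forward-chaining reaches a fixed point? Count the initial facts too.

16

Round 1: rule 2 [has_feathers(a), hot(a) => stale(a)]; rule 6 [flagged(a), penguin(m) => large(a)]; rule 7 [has_feathers(a), small(m), active(m) => signed(a)]. New: stale(a), large(a), signed(a).
Round 2: rule 5 [signed(a), flagged(a), hot(a) => flies(a)]. New: flies(a).
Round 3: rule 1 [approved(a), flies(a) => red(m)]; rule 8 [flies(a), large(a) => bird(m)]; rule 9 [flies(a), active(m) => visible(m)]. New: red(m), bird(m), visible(m).
Closure: {active(m), approved(a), bird(m), closed(a), flagged(a), flies(a), green(a), has_feathers(a), hot(a), large(a), penguin(m), red(m), signed(a), small(m), stale(a), visible(m)} — 16 facts.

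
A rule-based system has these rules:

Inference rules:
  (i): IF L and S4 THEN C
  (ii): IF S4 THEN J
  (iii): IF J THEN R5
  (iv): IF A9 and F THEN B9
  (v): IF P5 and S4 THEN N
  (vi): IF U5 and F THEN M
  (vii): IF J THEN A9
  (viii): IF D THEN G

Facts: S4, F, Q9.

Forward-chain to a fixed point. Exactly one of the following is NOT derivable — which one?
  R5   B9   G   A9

G

[1] (ii) [IF S4 THEN J]. ⇒ new: J.
[2] (iii) [IF J THEN R5]; (vii) [IF J THEN A9]. ⇒ new: R5, A9.
[3] (iv) [IF A9 and F THEN B9]. ⇒ new: B9.
Derived: B9 (round 3), A9 (round 2), R5 (round 2). G never appears in any round.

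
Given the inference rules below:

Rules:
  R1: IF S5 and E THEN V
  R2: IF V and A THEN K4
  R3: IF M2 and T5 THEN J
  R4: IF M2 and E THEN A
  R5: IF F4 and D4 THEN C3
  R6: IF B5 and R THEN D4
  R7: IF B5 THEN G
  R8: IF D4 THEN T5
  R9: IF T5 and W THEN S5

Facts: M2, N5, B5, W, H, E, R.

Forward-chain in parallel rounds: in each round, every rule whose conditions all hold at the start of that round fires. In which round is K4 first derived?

5

[1] R4 [IF M2 and E THEN A]; R6 [IF B5 and R THEN D4]; R7 [IF B5 THEN G]. ⇒ new: A, D4, G.
[2] R8 [IF D4 THEN T5]. ⇒ new: T5.
[3] R3 [IF M2 and T5 THEN J]; R9 [IF T5 and W THEN S5]. ⇒ new: J, S5.
[4] R1 [IF S5 and E THEN V]. ⇒ new: V.
[5] R2 [IF V and A THEN K4]. ⇒ new: K4.
K4 first appears in round 5.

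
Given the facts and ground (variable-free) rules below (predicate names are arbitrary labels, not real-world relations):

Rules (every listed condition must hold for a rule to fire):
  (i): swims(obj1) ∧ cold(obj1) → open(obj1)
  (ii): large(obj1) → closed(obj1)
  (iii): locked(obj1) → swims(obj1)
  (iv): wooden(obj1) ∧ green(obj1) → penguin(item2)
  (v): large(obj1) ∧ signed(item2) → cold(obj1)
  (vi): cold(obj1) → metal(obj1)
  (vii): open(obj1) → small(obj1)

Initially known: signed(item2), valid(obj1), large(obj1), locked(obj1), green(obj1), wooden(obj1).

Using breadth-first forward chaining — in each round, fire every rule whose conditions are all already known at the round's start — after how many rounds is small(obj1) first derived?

[1] (ii) [large(obj1) → closed(obj1)]; (iii) [locked(obj1) → swims(obj1)]; (iv) [wooden(obj1) ∧ green(obj1) → penguin(item2)]; (v) [large(obj1) ∧ signed(item2) → cold(obj1)]. ⇒ new: closed(obj1), swims(obj1), penguin(item2), cold(obj1).
[2] (i) [swims(obj1) ∧ cold(obj1) → open(obj1)]; (vi) [cold(obj1) → metal(obj1)]. ⇒ new: open(obj1), metal(obj1).
[3] (vii) [open(obj1) → small(obj1)]. ⇒ new: small(obj1).
small(obj1) first appears in round 3.

3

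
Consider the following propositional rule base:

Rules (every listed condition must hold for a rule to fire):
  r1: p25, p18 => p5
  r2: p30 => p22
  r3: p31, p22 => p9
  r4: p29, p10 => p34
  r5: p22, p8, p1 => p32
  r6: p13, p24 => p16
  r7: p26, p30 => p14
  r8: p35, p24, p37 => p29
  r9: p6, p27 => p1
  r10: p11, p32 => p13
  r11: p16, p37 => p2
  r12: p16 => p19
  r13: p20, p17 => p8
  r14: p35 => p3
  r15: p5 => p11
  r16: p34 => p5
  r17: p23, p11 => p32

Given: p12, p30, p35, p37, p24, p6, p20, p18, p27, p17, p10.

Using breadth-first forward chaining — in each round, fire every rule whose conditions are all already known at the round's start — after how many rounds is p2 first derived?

7

Round 1 — r2, r8, r9, r13, r14, derive p22, p29, p1, p8, p3.
Round 2 — r4, r5, derive p34, p32.
Round 3 — r16, derive p5.
Round 4 — r15, derive p11.
Round 5 — r10, derive p13.
Round 6 — r6, derive p16.
Round 7 — r11, r12, derive p2, p19.
p2 first appears in round 7.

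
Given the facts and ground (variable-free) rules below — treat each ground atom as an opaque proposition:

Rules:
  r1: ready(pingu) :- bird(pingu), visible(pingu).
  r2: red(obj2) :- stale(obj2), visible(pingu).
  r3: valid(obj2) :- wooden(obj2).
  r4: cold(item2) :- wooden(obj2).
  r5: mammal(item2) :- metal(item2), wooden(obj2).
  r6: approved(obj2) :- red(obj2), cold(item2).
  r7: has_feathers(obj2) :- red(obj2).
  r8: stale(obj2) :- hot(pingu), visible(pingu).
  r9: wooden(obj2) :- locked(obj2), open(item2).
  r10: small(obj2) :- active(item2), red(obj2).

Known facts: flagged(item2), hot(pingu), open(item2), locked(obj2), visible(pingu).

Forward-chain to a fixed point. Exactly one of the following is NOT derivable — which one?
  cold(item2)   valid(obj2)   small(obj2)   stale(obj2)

small(obj2)

Round 1 — r8, r9, derive stale(obj2), wooden(obj2).
Round 2 — r2, r3, r4, derive red(obj2), valid(obj2), cold(item2).
Round 3 — r6, r7, derive approved(obj2), has_feathers(obj2).
Derived: valid(obj2) (round 2), stale(obj2) (round 1), cold(item2) (round 2). small(obj2) never appears in any round.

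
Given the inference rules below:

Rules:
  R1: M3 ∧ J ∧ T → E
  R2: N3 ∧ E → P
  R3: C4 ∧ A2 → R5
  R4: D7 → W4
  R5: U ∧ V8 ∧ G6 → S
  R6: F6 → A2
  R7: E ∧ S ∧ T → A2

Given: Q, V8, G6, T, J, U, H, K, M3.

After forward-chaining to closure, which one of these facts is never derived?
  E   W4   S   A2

W4

Round 1 — R1, R5, derive E, S.
Round 2 — R7, derive A2.
Derived: A2 (round 2), E (round 1), S (round 1). W4 never appears in any round.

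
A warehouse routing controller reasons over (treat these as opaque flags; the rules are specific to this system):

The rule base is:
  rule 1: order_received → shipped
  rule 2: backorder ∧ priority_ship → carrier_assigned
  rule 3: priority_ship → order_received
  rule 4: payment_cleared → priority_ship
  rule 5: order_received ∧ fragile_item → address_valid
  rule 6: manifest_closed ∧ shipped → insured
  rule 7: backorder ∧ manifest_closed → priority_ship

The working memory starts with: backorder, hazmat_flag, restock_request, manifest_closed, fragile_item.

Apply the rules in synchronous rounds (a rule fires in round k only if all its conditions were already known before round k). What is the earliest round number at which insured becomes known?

4

Round 1 — rule 7, derive priority_ship.
Round 2 — rule 2, rule 3, derive carrier_assigned, order_received.
Round 3 — rule 1, rule 5, derive shipped, address_valid.
Round 4 — rule 6, derive insured.
insured first appears in round 4.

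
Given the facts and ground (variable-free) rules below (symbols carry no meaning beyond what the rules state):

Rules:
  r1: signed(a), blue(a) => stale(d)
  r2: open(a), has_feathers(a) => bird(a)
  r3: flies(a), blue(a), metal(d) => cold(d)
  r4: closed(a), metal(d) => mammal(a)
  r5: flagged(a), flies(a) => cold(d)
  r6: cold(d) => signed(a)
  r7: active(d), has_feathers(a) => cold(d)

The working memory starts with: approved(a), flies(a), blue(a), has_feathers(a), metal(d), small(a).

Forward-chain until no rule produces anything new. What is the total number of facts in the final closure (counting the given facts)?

9

Round 1: r3 [flies(a), blue(a), metal(d) => cold(d)]. New: cold(d).
Round 2: r6 [cold(d) => signed(a)]. New: signed(a).
Round 3: r1 [signed(a), blue(a) => stale(d)]. New: stale(d).
Closure: {approved(a), blue(a), cold(d), flies(a), has_feathers(a), metal(d), signed(a), small(a), stale(d)} — 9 facts.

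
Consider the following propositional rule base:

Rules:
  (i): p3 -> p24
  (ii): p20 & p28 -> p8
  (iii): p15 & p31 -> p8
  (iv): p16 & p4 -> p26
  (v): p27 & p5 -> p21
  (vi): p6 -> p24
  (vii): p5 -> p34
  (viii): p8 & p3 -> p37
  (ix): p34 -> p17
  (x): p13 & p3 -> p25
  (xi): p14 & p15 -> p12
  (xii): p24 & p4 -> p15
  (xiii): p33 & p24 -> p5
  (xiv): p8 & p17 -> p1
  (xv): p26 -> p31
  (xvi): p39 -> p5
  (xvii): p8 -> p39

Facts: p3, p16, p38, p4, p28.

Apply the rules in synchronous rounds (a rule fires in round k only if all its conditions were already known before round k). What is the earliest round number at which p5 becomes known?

5

Round 1 — (i), (iv), derive p24, p26.
Round 2 — (xii), (xv), derive p15, p31.
Round 3 — (iii), derive p8.
Round 4 — (viii), (xvii), derive p37, p39.
Round 5 — (xvi), derive p5.
p5 first appears in round 5.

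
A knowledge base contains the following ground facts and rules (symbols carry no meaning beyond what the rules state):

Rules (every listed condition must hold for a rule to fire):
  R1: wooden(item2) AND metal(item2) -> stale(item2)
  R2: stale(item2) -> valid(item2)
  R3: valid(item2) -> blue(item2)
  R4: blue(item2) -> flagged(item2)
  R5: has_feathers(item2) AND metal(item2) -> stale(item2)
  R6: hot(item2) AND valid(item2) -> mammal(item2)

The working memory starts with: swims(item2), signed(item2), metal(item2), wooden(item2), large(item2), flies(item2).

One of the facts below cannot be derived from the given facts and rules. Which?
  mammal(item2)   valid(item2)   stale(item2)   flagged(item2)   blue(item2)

Round 1 — R1, derive stale(item2).
Round 2 — R2, derive valid(item2).
Round 3 — R3, derive blue(item2).
Round 4 — R4, derive flagged(item2).
Derived: valid(item2) (round 2), blue(item2) (round 3), flagged(item2) (round 4), stale(item2) (round 1). mammal(item2) never appears in any round.

mammal(item2)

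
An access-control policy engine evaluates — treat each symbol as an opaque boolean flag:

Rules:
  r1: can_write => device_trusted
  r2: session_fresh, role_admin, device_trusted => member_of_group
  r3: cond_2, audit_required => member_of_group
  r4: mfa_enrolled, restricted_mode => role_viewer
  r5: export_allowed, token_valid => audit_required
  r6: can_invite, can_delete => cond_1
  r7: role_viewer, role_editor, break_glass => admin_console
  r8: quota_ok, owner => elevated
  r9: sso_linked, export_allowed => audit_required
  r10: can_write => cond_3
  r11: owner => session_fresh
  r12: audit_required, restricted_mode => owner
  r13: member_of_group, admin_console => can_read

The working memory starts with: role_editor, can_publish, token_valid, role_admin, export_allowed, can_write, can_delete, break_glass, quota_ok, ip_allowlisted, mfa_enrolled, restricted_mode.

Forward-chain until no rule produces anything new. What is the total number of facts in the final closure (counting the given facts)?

Round 1 — r1, r4, r5, r10, derive device_trusted, role_viewer, audit_required, cond_3.
Round 2 — r7, r12, derive admin_console, owner.
Round 3 — r8, r11, derive elevated, session_fresh.
Round 4 — r2, derive member_of_group.
Round 5 — r13, derive can_read.
Closure: {admin_console, audit_required, break_glass, can_delete, can_publish, can_read, can_write, cond_3, device_trusted, elevated, export_allowed, ip_allowlisted, member_of_group, mfa_enrolled, owner, quota_ok, restricted_mode, role_admin, role_editor, role_viewer, session_fresh, token_valid} — 22 facts.

22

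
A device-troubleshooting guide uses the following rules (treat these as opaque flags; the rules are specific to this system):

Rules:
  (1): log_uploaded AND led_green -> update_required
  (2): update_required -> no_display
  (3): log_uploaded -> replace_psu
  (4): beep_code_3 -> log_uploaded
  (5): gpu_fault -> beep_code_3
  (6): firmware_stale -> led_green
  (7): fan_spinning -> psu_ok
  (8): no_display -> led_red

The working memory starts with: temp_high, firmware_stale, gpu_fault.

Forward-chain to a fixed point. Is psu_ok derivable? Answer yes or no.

Round 1: (5) [gpu_fault -> beep_code_3]; (6) [firmware_stale -> led_green]. Adds beep_code_3, led_green.
Round 2: (4) [beep_code_3 -> log_uploaded]. Adds log_uploaded.
Round 3: (1) [log_uploaded AND led_green -> update_required]; (3) [log_uploaded -> replace_psu]. Adds update_required, replace_psu.
Round 4: (2) [update_required -> no_display]. Adds no_display.
Round 5: (8) [no_display -> led_red]. Adds led_red.
Fixed point reached. psu_ok is concluded only by (7); (7) needs fan_spinning (never derived).

no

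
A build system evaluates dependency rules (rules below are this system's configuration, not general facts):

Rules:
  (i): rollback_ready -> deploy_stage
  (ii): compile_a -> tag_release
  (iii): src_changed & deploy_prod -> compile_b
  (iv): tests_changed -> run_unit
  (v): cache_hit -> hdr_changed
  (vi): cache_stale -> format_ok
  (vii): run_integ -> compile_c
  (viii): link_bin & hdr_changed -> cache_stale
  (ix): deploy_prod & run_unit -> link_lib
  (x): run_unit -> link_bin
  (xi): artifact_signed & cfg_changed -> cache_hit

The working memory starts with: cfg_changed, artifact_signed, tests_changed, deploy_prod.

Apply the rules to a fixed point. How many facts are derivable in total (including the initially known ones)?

11

[1] (iv) [tests_changed -> run_unit]; (xi) [artifact_signed & cfg_changed -> cache_hit]. ⇒ new: run_unit, cache_hit.
[2] (v) [cache_hit -> hdr_changed]; (ix) [deploy_prod & run_unit -> link_lib]; (x) [run_unit -> link_bin]. ⇒ new: hdr_changed, link_lib, link_bin.
[3] (viii) [link_bin & hdr_changed -> cache_stale]. ⇒ new: cache_stale.
[4] (vi) [cache_stale -> format_ok]. ⇒ new: format_ok.
Closure: {artifact_signed, cache_hit, cache_stale, cfg_changed, deploy_prod, format_ok, hdr_changed, link_bin, link_lib, run_unit, tests_changed} — 11 facts.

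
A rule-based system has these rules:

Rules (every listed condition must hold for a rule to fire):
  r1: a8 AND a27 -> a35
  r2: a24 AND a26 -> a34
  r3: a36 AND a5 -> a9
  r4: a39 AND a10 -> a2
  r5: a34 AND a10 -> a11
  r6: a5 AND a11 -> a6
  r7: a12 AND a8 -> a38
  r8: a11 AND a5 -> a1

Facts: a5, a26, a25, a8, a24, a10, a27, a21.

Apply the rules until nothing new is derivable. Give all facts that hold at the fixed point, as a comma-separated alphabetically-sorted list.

a1, a10, a11, a21, a24, a25, a26, a27, a34, a35, a5, a6, a8

Round 1: r1 [a8 AND a27 -> a35]; r2 [a24 AND a26 -> a34]. New: a35, a34.
Round 2: r5 [a34 AND a10 -> a11]. New: a11.
Round 3: r6 [a5 AND a11 -> a6]; r8 [a11 AND a5 -> a1]. New: a6, a1.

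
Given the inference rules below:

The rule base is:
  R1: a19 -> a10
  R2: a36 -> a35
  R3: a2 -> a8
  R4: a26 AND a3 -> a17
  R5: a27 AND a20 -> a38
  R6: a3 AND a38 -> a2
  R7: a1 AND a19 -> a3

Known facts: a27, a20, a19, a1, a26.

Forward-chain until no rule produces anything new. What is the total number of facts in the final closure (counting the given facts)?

Round 1: R1 [a19 -> a10]; R5 [a27 AND a20 -> a38]; R7 [a1 AND a19 -> a3]. Adds a10, a38, a3.
Round 2: R4 [a26 AND a3 -> a17]; R6 [a3 AND a38 -> a2]. Adds a17, a2.
Round 3: R3 [a2 -> a8]. Adds a8.
Closure: {a1, a10, a17, a19, a2, a20, a26, a27, a3, a38, a8} — 11 facts.

11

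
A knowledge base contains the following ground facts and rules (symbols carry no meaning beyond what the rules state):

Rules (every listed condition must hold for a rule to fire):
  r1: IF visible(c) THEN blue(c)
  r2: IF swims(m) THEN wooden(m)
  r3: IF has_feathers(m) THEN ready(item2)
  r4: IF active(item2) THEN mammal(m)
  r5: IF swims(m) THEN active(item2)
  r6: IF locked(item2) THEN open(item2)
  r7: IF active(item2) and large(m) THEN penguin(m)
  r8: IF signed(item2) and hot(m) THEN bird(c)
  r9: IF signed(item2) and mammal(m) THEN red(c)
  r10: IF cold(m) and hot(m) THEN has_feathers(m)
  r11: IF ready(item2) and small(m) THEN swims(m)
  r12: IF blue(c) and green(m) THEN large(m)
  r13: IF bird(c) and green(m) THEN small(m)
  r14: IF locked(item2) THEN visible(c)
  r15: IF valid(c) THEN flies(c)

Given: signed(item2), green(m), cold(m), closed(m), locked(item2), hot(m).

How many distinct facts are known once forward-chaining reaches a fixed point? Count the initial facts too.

20

Round 1: r6 [IF locked(item2) THEN open(item2)]; r8 [IF signed(item2) and hot(m) THEN bird(c)]; r10 [IF cold(m) and hot(m) THEN has_feathers(m)]; r14 [IF locked(item2) THEN visible(c)]. Adds open(item2), bird(c), has_feathers(m), visible(c).
Round 2: r1 [IF visible(c) THEN blue(c)]; r3 [IF has_feathers(m) THEN ready(item2)]; r13 [IF bird(c) and green(m) THEN small(m)]. Adds blue(c), ready(item2), small(m).
Round 3: r11 [IF ready(item2) and small(m) THEN swims(m)]; r12 [IF blue(c) and green(m) THEN large(m)]. Adds swims(m), large(m).
Round 4: r2 [IF swims(m) THEN wooden(m)]; r5 [IF swims(m) THEN active(item2)]. Adds wooden(m), active(item2).
Round 5: r4 [IF active(item2) THEN mammal(m)]; r7 [IF active(item2) and large(m) THEN penguin(m)]. Adds mammal(m), penguin(m).
Round 6: r9 [IF signed(item2) and mammal(m) THEN red(c)]. Adds red(c).
Closure: {active(item2), bird(c), blue(c), closed(m), cold(m), green(m), has_feathers(m), hot(m), large(m), locked(item2), mammal(m), open(item2), penguin(m), ready(item2), red(c), signed(item2), small(m), swims(m), visible(c), wooden(m)} — 20 facts.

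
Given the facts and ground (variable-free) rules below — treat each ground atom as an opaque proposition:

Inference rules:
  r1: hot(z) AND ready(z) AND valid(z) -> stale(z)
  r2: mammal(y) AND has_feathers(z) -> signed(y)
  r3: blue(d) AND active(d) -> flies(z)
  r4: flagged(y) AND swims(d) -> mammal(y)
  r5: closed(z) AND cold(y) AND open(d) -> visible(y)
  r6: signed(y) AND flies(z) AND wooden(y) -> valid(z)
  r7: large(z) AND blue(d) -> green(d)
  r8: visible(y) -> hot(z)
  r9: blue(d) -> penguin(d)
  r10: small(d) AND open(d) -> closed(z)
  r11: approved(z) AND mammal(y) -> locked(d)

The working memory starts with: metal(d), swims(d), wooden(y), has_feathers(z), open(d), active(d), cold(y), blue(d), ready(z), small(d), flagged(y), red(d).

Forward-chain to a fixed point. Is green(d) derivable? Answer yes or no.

no

[1] r3 [blue(d) AND active(d) -> flies(z)]; r4 [flagged(y) AND swims(d) -> mammal(y)]; r9 [blue(d) -> penguin(d)]; r10 [small(d) AND open(d) -> closed(z)]. ⇒ new: flies(z), mammal(y), penguin(d), closed(z).
[2] r2 [mammal(y) AND has_feathers(z) -> signed(y)]; r5 [closed(z) AND cold(y) AND open(d) -> visible(y)]. ⇒ new: signed(y), visible(y).
[3] r6 [signed(y) AND flies(z) AND wooden(y) -> valid(z)]; r8 [visible(y) -> hot(z)]. ⇒ new: valid(z), hot(z).
[4] r1 [hot(z) AND ready(z) AND valid(z) -> stale(z)]. ⇒ new: stale(z).
Fixed point reached. green(d) is concluded only by r7; r7 needs large(z) (never derived).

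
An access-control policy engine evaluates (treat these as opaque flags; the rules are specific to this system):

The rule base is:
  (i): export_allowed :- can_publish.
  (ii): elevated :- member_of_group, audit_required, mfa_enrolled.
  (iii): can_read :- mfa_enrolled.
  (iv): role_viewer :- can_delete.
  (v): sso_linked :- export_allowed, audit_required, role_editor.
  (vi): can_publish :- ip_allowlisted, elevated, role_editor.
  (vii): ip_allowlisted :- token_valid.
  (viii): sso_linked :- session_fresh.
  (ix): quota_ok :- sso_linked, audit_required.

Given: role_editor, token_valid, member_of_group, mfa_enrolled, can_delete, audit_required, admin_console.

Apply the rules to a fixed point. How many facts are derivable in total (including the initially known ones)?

Round 1 — (ii), (iii), (iv), (vii), derive elevated, can_read, role_viewer, ip_allowlisted.
Round 2 — (vi), derive can_publish.
Round 3 — (i), derive export_allowed.
Round 4 — (v), derive sso_linked.
Round 5 — (ix), derive quota_ok.
Closure: {admin_console, audit_required, can_delete, can_publish, can_read, elevated, export_allowed, ip_allowlisted, member_of_group, mfa_enrolled, quota_ok, role_editor, role_viewer, sso_linked, token_valid} — 15 facts.

15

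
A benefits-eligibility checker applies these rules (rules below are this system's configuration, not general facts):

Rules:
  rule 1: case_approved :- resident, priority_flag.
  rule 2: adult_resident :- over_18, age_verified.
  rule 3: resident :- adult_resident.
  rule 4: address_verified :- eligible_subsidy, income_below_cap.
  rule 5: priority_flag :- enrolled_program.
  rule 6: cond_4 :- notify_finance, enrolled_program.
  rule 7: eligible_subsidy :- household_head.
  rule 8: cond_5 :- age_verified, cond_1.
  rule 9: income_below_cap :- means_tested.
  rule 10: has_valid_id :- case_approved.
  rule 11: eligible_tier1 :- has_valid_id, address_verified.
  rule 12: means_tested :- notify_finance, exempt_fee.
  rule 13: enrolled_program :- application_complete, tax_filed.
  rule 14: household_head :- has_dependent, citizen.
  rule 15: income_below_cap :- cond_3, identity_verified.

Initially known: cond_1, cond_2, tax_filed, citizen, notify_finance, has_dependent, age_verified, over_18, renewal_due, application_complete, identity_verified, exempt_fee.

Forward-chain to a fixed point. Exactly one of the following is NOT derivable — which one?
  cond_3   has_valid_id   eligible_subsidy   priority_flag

Round 1: rule 2 [adult_resident :- over_18, age_verified.]; rule 8 [cond_5 :- age_verified, cond_1.]; rule 12 [means_tested :- notify_finance, exempt_fee.]; rule 13 [enrolled_program :- application_complete, tax_filed.]; rule 14 [household_head :- has_dependent, citizen.]. Adds adult_resident, cond_5, means_tested, enrolled_program, household_head.
Round 2: rule 3 [resident :- adult_resident.]; rule 5 [priority_flag :- enrolled_program.]; rule 6 [cond_4 :- notify_finance, enrolled_program.]; rule 7 [eligible_subsidy :- household_head.]; rule 9 [income_below_cap :- means_tested.]. Adds resident, priority_flag, cond_4, eligible_subsidy, income_below_cap.
Round 3: rule 1 [case_approved :- resident, priority_flag.]; rule 4 [address_verified :- eligible_subsidy, income_below_cap.]. Adds case_approved, address_verified.
Round 4: rule 10 [has_valid_id :- case_approved.]. Adds has_valid_id.
Round 5: rule 11 [eligible_tier1 :- has_valid_id, address_verified.]. Adds eligible_tier1.
Derived: eligible_subsidy (round 2), has_valid_id (round 4), priority_flag (round 2). cond_3 never appears in any round.

cond_3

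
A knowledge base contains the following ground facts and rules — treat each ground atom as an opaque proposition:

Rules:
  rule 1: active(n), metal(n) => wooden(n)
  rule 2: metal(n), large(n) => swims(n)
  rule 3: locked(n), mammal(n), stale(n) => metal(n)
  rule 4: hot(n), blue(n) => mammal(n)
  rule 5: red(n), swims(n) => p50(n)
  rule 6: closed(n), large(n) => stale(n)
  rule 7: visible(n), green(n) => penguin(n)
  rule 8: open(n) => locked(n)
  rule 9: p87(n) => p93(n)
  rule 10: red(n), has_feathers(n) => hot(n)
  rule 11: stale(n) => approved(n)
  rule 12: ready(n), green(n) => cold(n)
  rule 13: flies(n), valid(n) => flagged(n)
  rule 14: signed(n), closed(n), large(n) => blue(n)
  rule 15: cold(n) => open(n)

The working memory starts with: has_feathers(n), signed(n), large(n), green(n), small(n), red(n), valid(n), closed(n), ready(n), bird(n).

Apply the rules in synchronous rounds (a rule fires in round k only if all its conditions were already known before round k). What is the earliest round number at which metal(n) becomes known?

Round 1: rule 6 [closed(n), large(n) => stale(n)]; rule 10 [red(n), has_feathers(n) => hot(n)]; rule 12 [ready(n), green(n) => cold(n)]; rule 14 [signed(n), closed(n), large(n) => blue(n)]. New: stale(n), hot(n), cold(n), blue(n).
Round 2: rule 4 [hot(n), blue(n) => mammal(n)]; rule 11 [stale(n) => approved(n)]; rule 15 [cold(n) => open(n)]. New: mammal(n), approved(n), open(n).
Round 3: rule 8 [open(n) => locked(n)]. New: locked(n).
Round 4: rule 3 [locked(n), mammal(n), stale(n) => metal(n)]. New: metal(n).
metal(n) first appears in round 4.

4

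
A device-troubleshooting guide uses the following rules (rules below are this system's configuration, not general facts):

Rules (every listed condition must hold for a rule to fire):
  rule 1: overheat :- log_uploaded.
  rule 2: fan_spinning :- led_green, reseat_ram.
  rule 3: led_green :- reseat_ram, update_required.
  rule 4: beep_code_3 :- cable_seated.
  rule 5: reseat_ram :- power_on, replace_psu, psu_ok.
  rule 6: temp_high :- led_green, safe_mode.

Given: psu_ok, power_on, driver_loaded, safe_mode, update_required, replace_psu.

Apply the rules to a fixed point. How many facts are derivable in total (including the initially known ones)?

10

[1] rule 5 [reseat_ram :- power_on, replace_psu, psu_ok.]. ⇒ new: reseat_ram.
[2] rule 3 [led_green :- reseat_ram, update_required.]. ⇒ new: led_green.
[3] rule 2 [fan_spinning :- led_green, reseat_ram.]; rule 6 [temp_high :- led_green, safe_mode.]. ⇒ new: fan_spinning, temp_high.
Closure: {driver_loaded, fan_spinning, led_green, power_on, psu_ok, replace_psu, reseat_ram, safe_mode, temp_high, update_required} — 10 facts.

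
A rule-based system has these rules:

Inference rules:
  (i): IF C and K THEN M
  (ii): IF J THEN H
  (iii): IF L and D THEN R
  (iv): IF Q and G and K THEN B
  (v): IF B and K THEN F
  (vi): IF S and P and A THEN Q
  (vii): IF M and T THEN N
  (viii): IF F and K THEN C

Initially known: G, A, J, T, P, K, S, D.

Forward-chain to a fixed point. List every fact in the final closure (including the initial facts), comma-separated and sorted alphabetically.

[1] (ii) [IF J THEN H]; (vi) [IF S and P and A THEN Q]. ⇒ new: H, Q.
[2] (iv) [IF Q and G and K THEN B]. ⇒ new: B.
[3] (v) [IF B and K THEN F]. ⇒ new: F.
[4] (viii) [IF F and K THEN C]. ⇒ new: C.
[5] (i) [IF C and K THEN M]. ⇒ new: M.
[6] (vii) [IF M and T THEN N]. ⇒ new: N.

A, B, C, D, F, G, H, J, K, M, N, P, Q, S, T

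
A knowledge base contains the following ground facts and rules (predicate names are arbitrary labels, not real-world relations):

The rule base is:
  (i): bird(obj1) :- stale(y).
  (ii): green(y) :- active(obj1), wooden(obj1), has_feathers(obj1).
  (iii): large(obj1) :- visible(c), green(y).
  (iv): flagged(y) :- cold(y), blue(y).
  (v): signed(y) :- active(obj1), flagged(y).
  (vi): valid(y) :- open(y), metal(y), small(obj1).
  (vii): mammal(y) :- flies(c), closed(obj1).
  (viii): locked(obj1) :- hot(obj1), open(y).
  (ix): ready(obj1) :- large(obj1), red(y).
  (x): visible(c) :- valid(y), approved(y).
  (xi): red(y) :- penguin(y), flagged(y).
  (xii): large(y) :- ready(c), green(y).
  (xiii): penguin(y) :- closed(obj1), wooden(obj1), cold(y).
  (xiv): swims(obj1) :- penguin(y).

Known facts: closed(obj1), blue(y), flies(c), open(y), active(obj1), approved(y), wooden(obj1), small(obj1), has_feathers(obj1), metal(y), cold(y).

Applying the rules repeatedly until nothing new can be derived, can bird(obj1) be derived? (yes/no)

Round 1: (ii) [green(y) :- active(obj1), wooden(obj1), has_feathers(obj1).]; (iv) [flagged(y) :- cold(y), blue(y).]; (vi) [valid(y) :- open(y), metal(y), small(obj1).]; (vii) [mammal(y) :- flies(c), closed(obj1).]; (xiii) [penguin(y) :- closed(obj1), wooden(obj1), cold(y).]. Adds green(y), flagged(y), valid(y), mammal(y), penguin(y).
Round 2: (v) [signed(y) :- active(obj1), flagged(y).]; (x) [visible(c) :- valid(y), approved(y).]; (xi) [red(y) :- penguin(y), flagged(y).]; (xiv) [swims(obj1) :- penguin(y).]. Adds signed(y), visible(c), red(y), swims(obj1).
Round 3: (iii) [large(obj1) :- visible(c), green(y).]. Adds large(obj1).
Round 4: (ix) [ready(obj1) :- large(obj1), red(y).]. Adds ready(obj1).
Fixed point reached. bird(obj1) is concluded only by (i); (i) needs stale(y) (never derived).

no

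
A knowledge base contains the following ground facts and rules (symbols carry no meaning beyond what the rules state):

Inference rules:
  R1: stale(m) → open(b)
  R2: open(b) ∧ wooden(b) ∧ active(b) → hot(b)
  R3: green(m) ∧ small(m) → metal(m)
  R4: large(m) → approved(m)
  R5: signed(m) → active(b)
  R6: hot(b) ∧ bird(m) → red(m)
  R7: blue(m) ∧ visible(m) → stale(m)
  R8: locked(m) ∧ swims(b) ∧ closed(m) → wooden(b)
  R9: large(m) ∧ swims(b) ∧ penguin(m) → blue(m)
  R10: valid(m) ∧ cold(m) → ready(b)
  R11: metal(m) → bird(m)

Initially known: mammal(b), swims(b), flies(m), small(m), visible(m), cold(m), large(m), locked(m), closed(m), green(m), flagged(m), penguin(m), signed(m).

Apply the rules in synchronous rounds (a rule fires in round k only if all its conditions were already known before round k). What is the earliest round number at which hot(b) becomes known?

Round 1: R3 [green(m) ∧ small(m) → metal(m)]; R4 [large(m) → approved(m)]; R5 [signed(m) → active(b)]; R8 [locked(m) ∧ swims(b) ∧ closed(m) → wooden(b)]; R9 [large(m) ∧ swims(b) ∧ penguin(m) → blue(m)]. Adds metal(m), approved(m), active(b), wooden(b), blue(m).
Round 2: R7 [blue(m) ∧ visible(m) → stale(m)]; R11 [metal(m) → bird(m)]. Adds stale(m), bird(m).
Round 3: R1 [stale(m) → open(b)]. Adds open(b).
Round 4: R2 [open(b) ∧ wooden(b) ∧ active(b) → hot(b)]. Adds hot(b).
hot(b) first appears in round 4.

4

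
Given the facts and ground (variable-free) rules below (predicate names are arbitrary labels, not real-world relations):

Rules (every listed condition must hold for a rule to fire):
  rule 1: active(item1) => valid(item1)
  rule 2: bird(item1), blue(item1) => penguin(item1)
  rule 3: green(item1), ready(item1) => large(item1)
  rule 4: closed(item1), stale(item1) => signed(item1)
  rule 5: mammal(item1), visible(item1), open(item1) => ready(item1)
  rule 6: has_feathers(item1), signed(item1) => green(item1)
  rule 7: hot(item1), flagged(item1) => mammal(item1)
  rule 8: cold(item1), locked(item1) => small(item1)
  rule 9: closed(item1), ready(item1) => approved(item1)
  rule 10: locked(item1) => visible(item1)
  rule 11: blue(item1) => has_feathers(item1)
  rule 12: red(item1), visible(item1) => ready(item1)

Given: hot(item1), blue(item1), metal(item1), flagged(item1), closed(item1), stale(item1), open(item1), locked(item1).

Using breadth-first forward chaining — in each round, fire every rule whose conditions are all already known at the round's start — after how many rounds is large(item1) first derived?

3

Round 1 — rule 4, rule 7, rule 10, rule 11, derive signed(item1), mammal(item1), visible(item1), has_feathers(item1).
Round 2 — rule 5, rule 6, derive ready(item1), green(item1).
Round 3 — rule 3, rule 9, derive large(item1), approved(item1).
large(item1) first appears in round 3.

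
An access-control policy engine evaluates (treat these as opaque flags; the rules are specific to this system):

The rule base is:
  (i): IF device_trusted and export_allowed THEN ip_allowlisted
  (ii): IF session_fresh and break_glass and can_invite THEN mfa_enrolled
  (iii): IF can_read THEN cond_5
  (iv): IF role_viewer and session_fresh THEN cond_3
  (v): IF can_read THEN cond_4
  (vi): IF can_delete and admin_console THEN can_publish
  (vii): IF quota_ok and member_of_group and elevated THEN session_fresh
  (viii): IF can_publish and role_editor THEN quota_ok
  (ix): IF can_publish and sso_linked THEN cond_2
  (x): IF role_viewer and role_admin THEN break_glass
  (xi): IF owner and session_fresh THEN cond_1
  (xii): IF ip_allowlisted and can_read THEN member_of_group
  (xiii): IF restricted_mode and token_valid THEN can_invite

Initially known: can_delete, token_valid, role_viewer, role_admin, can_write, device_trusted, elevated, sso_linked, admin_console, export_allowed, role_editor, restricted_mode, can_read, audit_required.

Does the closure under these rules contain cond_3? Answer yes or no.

yes

Round 1: (i) [IF device_trusted and export_allowed THEN ip_allowlisted]; (iii) [IF can_read THEN cond_5]; (v) [IF can_read THEN cond_4]; (vi) [IF can_delete and admin_console THEN can_publish]; (x) [IF role_viewer and role_admin THEN break_glass]; (xiii) [IF restricted_mode and token_valid THEN can_invite]. Adds ip_allowlisted, cond_5, cond_4, can_publish, break_glass, can_invite.
Round 2: (viii) [IF can_publish and role_editor THEN quota_ok]; (ix) [IF can_publish and sso_linked THEN cond_2]; (xii) [IF ip_allowlisted and can_read THEN member_of_group]. Adds quota_ok, cond_2, member_of_group.
Round 3: (vii) [IF quota_ok and member_of_group and elevated THEN session_fresh]. Adds session_fresh.
Round 4: (ii) [IF session_fresh and break_glass and can_invite THEN mfa_enrolled]; (iv) [IF role_viewer and session_fresh THEN cond_3]. Adds mfa_enrolled, cond_3.
cond_3 appears in round 4, so it is derivable.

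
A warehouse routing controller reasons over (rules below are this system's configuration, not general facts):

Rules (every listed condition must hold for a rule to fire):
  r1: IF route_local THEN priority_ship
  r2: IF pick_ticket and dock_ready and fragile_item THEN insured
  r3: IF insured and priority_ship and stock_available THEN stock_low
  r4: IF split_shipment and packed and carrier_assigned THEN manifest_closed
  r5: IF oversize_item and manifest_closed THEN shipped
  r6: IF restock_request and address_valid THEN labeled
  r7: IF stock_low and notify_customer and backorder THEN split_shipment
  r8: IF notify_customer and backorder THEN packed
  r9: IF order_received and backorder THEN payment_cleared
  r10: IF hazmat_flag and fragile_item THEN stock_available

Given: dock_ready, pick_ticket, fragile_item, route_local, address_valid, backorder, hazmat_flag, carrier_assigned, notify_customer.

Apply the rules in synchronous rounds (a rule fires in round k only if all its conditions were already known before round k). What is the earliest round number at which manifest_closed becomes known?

4

Round 1 fires r1, r2, r8, r10, giving priority_ship, insured, packed, stock_available.
Round 2 fires r3, giving stock_low.
Round 3 fires r7, giving split_shipment.
Round 4 fires r4, giving manifest_closed.
manifest_closed first appears in round 4.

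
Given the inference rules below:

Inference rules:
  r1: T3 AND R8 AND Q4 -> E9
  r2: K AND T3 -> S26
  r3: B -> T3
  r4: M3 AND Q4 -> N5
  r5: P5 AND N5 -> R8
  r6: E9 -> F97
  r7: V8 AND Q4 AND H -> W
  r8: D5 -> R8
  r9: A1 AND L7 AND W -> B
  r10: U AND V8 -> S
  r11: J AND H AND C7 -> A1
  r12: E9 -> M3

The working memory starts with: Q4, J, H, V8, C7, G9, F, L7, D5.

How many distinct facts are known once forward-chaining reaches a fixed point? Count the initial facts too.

[1] r7 [V8 AND Q4 AND H -> W]; r8 [D5 -> R8]; r11 [J AND H AND C7 -> A1]. ⇒ new: W, R8, A1.
[2] r9 [A1 AND L7 AND W -> B]. ⇒ new: B.
[3] r3 [B -> T3]. ⇒ new: T3.
[4] r1 [T3 AND R8 AND Q4 -> E9]. ⇒ new: E9.
[5] r6 [E9 -> F97]; r12 [E9 -> M3]. ⇒ new: F97, M3.
[6] r4 [M3 AND Q4 -> N5]. ⇒ new: N5.
Closure: {A1, B, C7, D5, E9, F, F97, G9, H, J, L7, M3, N5, Q4, R8, T3, V8, W} — 18 facts.

18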